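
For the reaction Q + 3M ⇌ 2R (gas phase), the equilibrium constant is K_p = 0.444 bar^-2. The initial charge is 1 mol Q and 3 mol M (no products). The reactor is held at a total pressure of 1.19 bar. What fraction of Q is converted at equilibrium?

Take 1 mol Q as basis and let X be its fractional conversion, so ξ = X.
Species balance: n_Q = 1 − X; n_M = 3 − 3X; n_R = 2X.
Summing: n_T = 4 − 2X.
Mole fractions y_i = n_i/n_T; K_p = p_R^2 / (p_Q p_M^3) with p_i = y_i·P.
Equating to 0.444 bar^-2 and solving on 0 < X < 1: X = 0.298.

X = 0.298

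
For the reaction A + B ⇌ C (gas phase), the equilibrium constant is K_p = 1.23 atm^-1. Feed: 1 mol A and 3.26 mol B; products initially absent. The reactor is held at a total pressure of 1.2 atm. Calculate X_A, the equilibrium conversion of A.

X = 0.520

Basis: 1 mol A initially; let X = conversion of A. Extent ξ = X.
Mole table: n_A = 1 − X; n_B = 3.26 − X; n_C = X.
Total moles n_T = 4.26 − X.
y_i = n_i/n_T, p_i = y_i·P. K_p = p_C / (p_A p_B).
Setting this equal to 1.23 atm^-1 and taking the physical root (0 < X < 1) gives X = 0.520.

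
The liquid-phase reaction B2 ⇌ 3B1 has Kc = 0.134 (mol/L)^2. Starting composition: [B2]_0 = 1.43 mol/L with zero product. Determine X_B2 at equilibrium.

X = 0.128

Let X = conversion of B2; extent ξ = 1.43·X mol/L.
Concentrations: [B2] = 1.43 − 1.43X; [B1] = 4.29X.
Kc = [B1]^3 / ([B2]).
Setting equal to 0.134 and solving for X on (0,1) gives X = 0.128.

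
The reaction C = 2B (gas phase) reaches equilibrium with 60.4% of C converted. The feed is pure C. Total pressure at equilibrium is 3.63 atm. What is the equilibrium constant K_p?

K_p = 8.34 atm

Let X = conversion of C (basis 1 mol C); extent of reaction ξ = X.
Species balance: n_C = 1 − X; n_B = 2X.
n_T = Σnᵢ = 1 + X.
At X = 0.604: n_C = 0.396, n_B = 1.21, n_T = 1.6.
p_i = (n_i/n_T)·P. K_p = p_B^2 / (p_C) = 8.34 atm.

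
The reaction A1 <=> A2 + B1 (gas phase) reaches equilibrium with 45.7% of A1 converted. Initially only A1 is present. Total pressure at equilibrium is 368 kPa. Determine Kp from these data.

Kp = 97.1 kPa

Take 1 mol A1 as basis and let X be its fractional conversion, so ξ = X.
Species balance: n_A1 = 1 − X; n_A2 = X; n_B1 = X.
Total moles n_T = 1 + X.
At X = 0.457: n_A1 = 0.543, n_A2 = 0.457, n_B1 = 0.457, n_T = 1.46.
p_i = (n_i/n_T)·P. Kp = p_A2 p_B1 / (p_A1) = 97.1 kPa.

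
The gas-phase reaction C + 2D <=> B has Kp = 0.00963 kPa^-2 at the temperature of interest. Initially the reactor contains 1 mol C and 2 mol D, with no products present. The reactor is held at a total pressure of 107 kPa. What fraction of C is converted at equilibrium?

Let X = conversion of C (basis 1 mol C); extent of reaction ξ = X.
Mole table: n_C = 1 − X; n_D = 2 − 2X; n_B = X.
n_T = Σnᵢ = 3 − 2X.
y_i = n_i/n_T, p_i = y_i·P. Kp = p_B / (p_C p_D^2).
Equating to 0.00963 kPa^-2 and solving on 0 < X < 1: X = 0.852.

X = 0.852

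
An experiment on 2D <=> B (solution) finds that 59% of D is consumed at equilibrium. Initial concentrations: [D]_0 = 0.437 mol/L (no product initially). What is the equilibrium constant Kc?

Let X = conversion of D.
Concentrations: [D] = 0.437 − 0.437X; [B] = 0.218X.
At X = 0.59: [D] = 0.179, [B] = 0.129.
Kc = [B] / ([D]^2) = 4.02 L/mol.

Kc = 4.02 L/mol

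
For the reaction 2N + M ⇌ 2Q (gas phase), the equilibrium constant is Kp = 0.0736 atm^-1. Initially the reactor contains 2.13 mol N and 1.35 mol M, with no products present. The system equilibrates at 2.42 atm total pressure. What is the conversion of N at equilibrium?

Basis: 2.13 mol N initially; let X = conversion of N. Extent ξ = 1.06X.
Species balance: n_N = 2.13 − 2.13X; n_M = 1.35 − 1.06X; n_Q = 2.13X.
Summing: n_T = 3.48 − 1.06X.
Mole fractions y_i = n_i/n_T; Kp = p_Q^2 / (p_N^2 p_M) with p_i = y_i·P.
This yields a degree-3 equation in X; solving on (0,1), X = 0.199.

X = 0.199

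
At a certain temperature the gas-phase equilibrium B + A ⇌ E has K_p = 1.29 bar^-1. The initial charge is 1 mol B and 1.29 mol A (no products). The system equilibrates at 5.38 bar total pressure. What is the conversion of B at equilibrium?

Let X = conversion of B (basis 1 mol B); extent of reaction ξ = X.
Mole table: n_B = 1 − X; n_A = 1.29 − X; n_E = X.
Summing: n_T = 2.29 − X.
Mole fractions y_i = n_i/n_T; K_p = p_E / (p_B p_A) with p_i = y_i·P.
Equating to 1.29 bar^-1 and solving on 0 < X < 1: X = 0.717.

X = 0.717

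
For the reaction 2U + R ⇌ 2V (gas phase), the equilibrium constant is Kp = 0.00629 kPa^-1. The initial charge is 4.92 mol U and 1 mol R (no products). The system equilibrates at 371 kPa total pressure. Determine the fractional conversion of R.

Let X = conversion of R (basis 1 mol R); extent of reaction ξ = X.
Moles: n_U = 4.92 − 2X; n_R = 1 − X; n_V = 2X.
n_T = Σnᵢ = 5.92 − X.
With p_i = (n_i/n_T)P, Kp = p_V^2 / (p_U^2 p_R).
Equating to 0.00629 kPa^-1 and solving on 0 < X < 1: X = 0.677.

X = 0.677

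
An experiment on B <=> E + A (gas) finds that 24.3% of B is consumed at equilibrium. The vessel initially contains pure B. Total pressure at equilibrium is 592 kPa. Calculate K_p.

K_p = 37.2 kPa

Basis: 1 mol B initially; let X = conversion of B. Extent ξ = X.
Moles: n_B = 1 − X; n_E = X; n_A = X.
Summing: n_T = 1 + X.
At X = 0.243: n_B = 0.757, n_E = 0.243, n_A = 0.243, n_T = 1.24.
p_i = (n_i/n_T)·P. K_p = p_E p_A / (p_B) = 37.2 kPa.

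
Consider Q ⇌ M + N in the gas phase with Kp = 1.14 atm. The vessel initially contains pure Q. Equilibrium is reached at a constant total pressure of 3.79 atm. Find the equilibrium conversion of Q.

Basis: 1 mol Q initially; let X = conversion of Q. Extent ξ = X.
At extent ξ: n_Q = 1 − X; n_M = X; n_N = X.
Total moles n_T = 1 + X.
With p_i = (n_i/n_T)P, Kp = p_M p_N / (p_Q).
Setting this equal to 1.14 atm and taking the physical root (0 < X < 1) gives X = 0.481.

X = 0.481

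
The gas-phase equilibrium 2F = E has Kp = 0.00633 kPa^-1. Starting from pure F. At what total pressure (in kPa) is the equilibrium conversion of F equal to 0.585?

P = 190 kPa

Basis: 1 mol F initially; let X = conversion of F. Extent ξ = 0.5X.
Moles: n_F = 1 − X; n_E = 0.5X.
Summing: n_T = 1 − 0.5X.
Kp = p_E / (p_F^2) with p_i = (n_i/n_T)·P.
At X = 0.585: the mole-fraction product g(X) = Π y_i^ν_i = 1.202. Since Kp = g(X)·P^{-1}, P = (g/Kp)^(1/1) = (1.202/0.00633)^(1/1) = 190 kPa.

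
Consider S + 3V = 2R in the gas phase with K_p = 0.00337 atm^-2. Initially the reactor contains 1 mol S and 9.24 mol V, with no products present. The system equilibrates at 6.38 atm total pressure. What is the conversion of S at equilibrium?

X = 0.362

Take 1 mol S as basis and let X be its fractional conversion, so ξ = X.
At extent ξ: n_S = 1 − X; n_V = 9.24 − 3X; n_R = 2X.
Summing: n_T = 10.2 − 2X.
With p_i = (n_i/n_T)P, K_p = p_R^2 / (p_S p_V^3).
This yields a degree-4 equation in X; solving on (0,1), X = 0.362.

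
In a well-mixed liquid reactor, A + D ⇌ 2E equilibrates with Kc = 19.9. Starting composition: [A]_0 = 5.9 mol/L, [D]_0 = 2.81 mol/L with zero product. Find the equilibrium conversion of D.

X = 0.875

Let X = conversion of D; extent ξ = 2.81·X mol/L.
Concentrations: [A] = 5.9 − 2.81X; [D] = 2.81 − 2.81X; [E] = 5.62X.
Kc = [E]^2 / ([A] [D]).
Setting equal to 19.9 and solving for X on (0,1) gives X = 0.875.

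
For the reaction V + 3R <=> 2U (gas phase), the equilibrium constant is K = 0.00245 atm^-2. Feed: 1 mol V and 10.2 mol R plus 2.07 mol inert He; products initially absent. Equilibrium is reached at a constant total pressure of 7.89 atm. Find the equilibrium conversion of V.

X = 0.348

Let X = conversion of V (basis 1 mol V); extent of reaction ξ = X.
At extent ξ: n_V = 1 − X; n_R = 10.2 − 3X; n_U = 2X; n_I = 2.07 (inert).
Summing: n_T = 13.3 − 2X.
With p_i = (n_i/n_T)P, K = p_U^2 / (p_V p_R^3).
Equating to 0.00245 atm^-2 and solving on 0 < X < 1: X = 0.348.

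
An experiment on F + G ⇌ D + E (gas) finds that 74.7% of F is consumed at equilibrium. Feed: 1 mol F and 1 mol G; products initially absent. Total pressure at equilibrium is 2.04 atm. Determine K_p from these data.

Basis: 1 mol F initially; let X = conversion of F. Extent ξ = X.
At extent ξ: n_F = 1 − X; n_G = 1 − X; n_D = X; n_E = X.
Total moles n_T = 2 (Δν = 0, constant).
At X = 0.747: n_F = 0.253, n_G = 0.253, n_D = 0.747, n_E = 0.747, n_T = 2.
p_i = (n_i/n_T)·P. K_p = p_D p_E / (p_F p_G) = 8.72.

K_p = 8.72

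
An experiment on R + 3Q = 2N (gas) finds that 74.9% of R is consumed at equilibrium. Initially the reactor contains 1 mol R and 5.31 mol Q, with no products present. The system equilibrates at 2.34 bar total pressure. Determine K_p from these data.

K_p = 1.32 bar^-2

Let X = conversion of R (basis 1 mol R); extent of reaction ξ = X.
Moles: n_R = 1 − X; n_Q = 5.31 − 3X; n_N = 2X.
n_T = Σnᵢ = 6.31 − 2X.
At X = 0.749: n_R = 0.251, n_Q = 3.06, n_N = 1.5, n_T = 4.81.
p_i = (n_i/n_T)·P. K_p = p_N^2 / (p_R p_Q^3) = 1.32 bar^-2.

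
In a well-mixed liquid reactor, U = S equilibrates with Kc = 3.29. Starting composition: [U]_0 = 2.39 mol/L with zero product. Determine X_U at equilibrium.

X = 0.767

Let X = conversion of U; extent ξ = 2.39·X mol/L.
Concentrations: [U] = 2.39 − 2.39X; [S] = 2.39X.
Kc = [S] / ([U]).
Equating to 3.29: the physical root is X = 0.767.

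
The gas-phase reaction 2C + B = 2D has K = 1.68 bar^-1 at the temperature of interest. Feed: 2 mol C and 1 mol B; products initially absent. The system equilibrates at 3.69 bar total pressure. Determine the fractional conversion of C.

X = 0.522

Basis: 2 mol C initially; let X = conversion of C. Extent ξ = X.
Mole table: n_C = 2 − 2X; n_B = 1 − X; n_D = 2X.
Summing: n_T = 3 − X.
Mole fractions y_i = n_i/n_T; K = p_D^2 / (p_C^2 p_B) with p_i = y_i·P.
This yields a degree-3 equation in X; solving on (0,1), X = 0.522.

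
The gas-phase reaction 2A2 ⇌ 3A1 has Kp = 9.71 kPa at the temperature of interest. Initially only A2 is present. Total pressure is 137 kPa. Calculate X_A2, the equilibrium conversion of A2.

Let X = conversion of A2 (basis 1 mol A2); extent of reaction ξ = 0.5X.
At extent ξ: n_A2 = 1 − X; n_A1 = 1.5X.
n_T = Σnᵢ = 1 + 0.5X.
y_i = n_i/n_T, p_i = y_i·P. Kp = p_A1^3 / (p_A2^2).
Substituting and setting equal to 9.71 kPa gives a polynomial in X; the root in (0,1) is X = 0.239.

X = 0.239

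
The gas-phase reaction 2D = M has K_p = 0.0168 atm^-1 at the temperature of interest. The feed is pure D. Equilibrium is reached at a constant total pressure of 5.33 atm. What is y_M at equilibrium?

y_M = 0.076

Take 1 mol D as basis and let X be its fractional conversion, so ξ = 0.5X.
At extent ξ: n_D = 1 − X; n_M = 0.5X.
Total moles n_T = 1 − 0.5X.
Mole fractions y_i = n_i/n_T; K_p = p_M / (p_D^2) with p_i = y_i·P.
Equating to 0.0168 atm^-1 and solving on 0 < X < 1: X = 0.142.
Then n_M = 0.071, n_T = 0.929, so y_M = 0.076.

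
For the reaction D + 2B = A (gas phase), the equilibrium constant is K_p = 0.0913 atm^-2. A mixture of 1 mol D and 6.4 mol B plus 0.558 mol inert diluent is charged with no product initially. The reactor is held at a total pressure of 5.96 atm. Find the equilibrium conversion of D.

Basis: 1 mol D initially; let X = conversion of D. Extent ξ = X.
Mole table: n_D = 1 − X; n_B = 6.4 − 2X; n_A = X; n_I = 0.558 (inert).
Total moles n_T = 7.96 − 2X.
Mole fractions y_i = n_i/n_T; K_p = p_A / (p_D p_B^2) with p_i = y_i·P.
This yields a degree-3 equation in X; solving on (0,1), X = 0.655.

X = 0.655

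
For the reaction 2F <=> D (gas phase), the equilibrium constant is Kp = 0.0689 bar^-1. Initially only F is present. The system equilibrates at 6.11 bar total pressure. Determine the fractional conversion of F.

X = 0.390

Let X = conversion of F (basis 1 mol F); extent of reaction ξ = 0.5X.
Moles: n_F = 1 − X; n_D = 0.5X.
Total moles n_T = 1 − 0.5X.
Mole fractions y_i = n_i/n_T; Kp = p_D / (p_F^2) with p_i = y_i·P.
This yields a degree-2 equation in X; solving on (0,1), X = 0.390.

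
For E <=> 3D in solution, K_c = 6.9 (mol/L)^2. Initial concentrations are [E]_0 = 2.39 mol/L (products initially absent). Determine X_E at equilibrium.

X = 0.313

Let X = conversion of E; extent ξ = 2.39·X mol/L.
Concentrations: [E] = 2.39 − 2.39X; [D] = 7.17X.
K_c = [D]^3 / ([E]).
Equating to 6.9 (mol/L)^2: the physical root is X = 0.313.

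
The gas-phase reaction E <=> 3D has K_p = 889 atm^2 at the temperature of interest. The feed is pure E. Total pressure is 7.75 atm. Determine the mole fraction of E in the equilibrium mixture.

Take 1 mol E as basis and let X be its fractional conversion, so ξ = X.
Species balance: n_E = 1 − X; n_D = 3X.
Total moles n_T = 1 + 2X.
Mole fractions y_i = n_i/n_T; K_p = p_D^3 / (p_E) with p_i = y_i·P.
Setting this equal to 889 atm^2 and taking the physical root (0 < X < 1) gives X = 0.847.
Then n_E = 0.153, n_T = 2.69, so y_E = 0.057.

y_E = 0.057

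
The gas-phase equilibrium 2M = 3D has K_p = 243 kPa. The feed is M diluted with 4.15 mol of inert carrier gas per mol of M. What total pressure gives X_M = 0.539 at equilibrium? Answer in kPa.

P = 530 kPa

Basis: 1 mol M initially; let X = conversion of M. Extent ξ = 0.5X.
At extent ξ: n_M = 1 − X; n_D = 1.5X; n_I = 4.15 (inert).
Summing: n_T = 5.15 + 0.5X.
K_p = p_D^3 / (p_M^2) with p_i = (n_i/n_T)·P.
At X = 0.539: the mole-fraction product g(X) = Π y_i^ν_i = 0.4589. Since K_p = g(X)·P^{1}, P = (K_p/g)^(1/1) = (243/0.4589)^(1/1) = 530 kPa.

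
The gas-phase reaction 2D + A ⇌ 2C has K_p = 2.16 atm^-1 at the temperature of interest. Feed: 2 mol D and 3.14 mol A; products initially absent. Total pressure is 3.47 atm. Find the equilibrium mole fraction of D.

y_D = 0.147

Basis: 2 mol D initially; let X = conversion of D. Extent ξ = X.
Species balance: n_D = 2 − 2X; n_A = 3.14 − X; n_C = 2X.
n_T = Σnᵢ = 5.14 − X.
y_i = n_i/n_T, p_i = y_i·P. K_p = p_C^2 / (p_D^2 p_A).
This yields a degree-3 equation in X; solving on (0,1), X = 0.671.
Then n_D = 0.659, n_T = 4.47, so y_D = 0.147.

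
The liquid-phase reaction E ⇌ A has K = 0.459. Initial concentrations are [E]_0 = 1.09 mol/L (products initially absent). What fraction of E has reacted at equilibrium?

Let X = conversion of E; extent ξ = 1.09·X mol/L.
Concentrations: [E] = 1.09 − 1.09X; [A] = 1.09X.
K = [A] / ([E]).
Solving K = 0.459 for X ∈ (0,1): X = 0.315.

X = 0.315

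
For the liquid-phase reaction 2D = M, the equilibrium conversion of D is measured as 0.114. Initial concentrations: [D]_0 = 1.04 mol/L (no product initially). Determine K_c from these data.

K_c = 0.0698 L/mol

Let X = conversion of D.
Concentrations: [D] = 1.04 − 1.04X; [M] = 0.52X.
At X = 0.114: [D] = 0.921, [M] = 0.0593.
K_c = [M] / ([D]^2) = 0.0698 L/mol.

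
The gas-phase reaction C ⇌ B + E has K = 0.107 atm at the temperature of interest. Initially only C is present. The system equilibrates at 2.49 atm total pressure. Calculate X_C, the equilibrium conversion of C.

X = 0.203

Let X = conversion of C (basis 1 mol C); extent of reaction ξ = X.
At extent ξ: n_C = 1 − X; n_B = X; n_E = X.
Summing: n_T = 1 + X.
y_i = n_i/n_T, p_i = y_i·P. K = p_B p_E / (p_C).
Setting this equal to 0.107 atm and taking the physical root (0 < X < 1) gives X = 0.203.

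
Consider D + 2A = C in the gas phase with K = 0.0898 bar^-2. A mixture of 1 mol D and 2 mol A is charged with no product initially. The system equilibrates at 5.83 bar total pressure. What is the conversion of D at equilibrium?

X = 0.454

Let X = conversion of D (basis 1 mol D); extent of reaction ξ = X.
Mole table: n_D = 1 − X; n_A = 2 − 2X; n_C = X.
Summing: n_T = 3 − 2X.
Mole fractions y_i = n_i/n_T; K = p_C / (p_D p_A^2) with p_i = y_i·P.
Setting this equal to 0.0898 bar^-2 and taking the physical root (0 < X < 1) gives X = 0.454.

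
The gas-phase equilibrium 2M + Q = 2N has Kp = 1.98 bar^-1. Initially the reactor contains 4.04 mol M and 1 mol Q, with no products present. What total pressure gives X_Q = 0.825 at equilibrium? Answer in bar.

P = 5.8 bar

Let X = conversion of Q (basis 1 mol Q); extent of reaction ξ = X.
Moles: n_M = 4.04 − 2X; n_Q = 1 − X; n_N = 2X.
Summing: n_T = 5.04 − X.
Kp = p_N^2 / (p_M^2 p_Q) with p_i = (n_i/n_T)·P.
At X = 0.825: the mole-fraction product g(X) = Π y_i^ν_i = 11.48. Since Kp = g(X)·P^{-1}, P = (g/Kp)^(1/1) = (11.48/1.98)^(1/1) = 5.8 bar.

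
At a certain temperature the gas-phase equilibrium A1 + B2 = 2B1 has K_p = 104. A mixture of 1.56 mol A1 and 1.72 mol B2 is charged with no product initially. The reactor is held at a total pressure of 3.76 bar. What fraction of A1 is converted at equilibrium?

Take 1.56 mol A1 as basis and let X be its fractional conversion, so ξ = 1.56X.
Moles: n_A1 = 1.56 − 1.56X; n_B2 = 1.72 − 1.56X; n_B1 = 3.12X.
Since Δν = 0, n_T = 3.28 throughout.
With p_i = (n_i/n_T)P, K_p = p_B1^2 / (p_A1 p_B2).
This yields a degree-2 equation in X; solving on (0,1), X = 0.873.

X = 0.873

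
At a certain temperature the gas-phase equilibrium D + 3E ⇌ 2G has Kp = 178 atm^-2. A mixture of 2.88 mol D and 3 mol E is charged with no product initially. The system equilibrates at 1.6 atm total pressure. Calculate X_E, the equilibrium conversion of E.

X = 0.872

Basis: 3 mol E initially; let X = conversion of E. Extent ξ = X.
Moles: n_D = 2.88 − X; n_E = 3 − 3X; n_G = 2X.
Summing: n_T = 5.88 − 2X.
Mole fractions y_i = n_i/n_T; Kp = p_G^2 / (p_D p_E^3) with p_i = y_i·P.
This yields a degree-4 equation in X; solving on (0,1), X = 0.872.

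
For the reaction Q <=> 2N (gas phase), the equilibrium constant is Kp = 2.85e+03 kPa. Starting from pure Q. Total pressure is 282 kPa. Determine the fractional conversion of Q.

Let X = conversion of Q (basis 1 mol Q); extent of reaction ξ = X.
At extent ξ: n_Q = 1 − X; n_N = 2X.
Total moles n_T = 1 + X.
Mole fractions y_i = n_i/n_T; Kp = p_N^2 / (p_Q) with p_i = y_i·P.
Substituting and setting equal to 2.85e+03 kPa gives a polynomial in X; the root in (0,1) is X = 0.846.

X = 0.846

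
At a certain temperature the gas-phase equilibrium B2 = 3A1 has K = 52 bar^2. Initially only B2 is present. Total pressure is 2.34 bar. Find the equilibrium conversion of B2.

Basis: 1 mol B2 initially; let X = conversion of B2. Extent ξ = X.
Species balance: n_B2 = 1 − X; n_A1 = 3X.
n_T = Σnᵢ = 1 + 2X.
With p_i = (n_i/n_T)P, K = p_A1^3 / (p_B2).
Substituting and setting equal to 52 bar^2 gives a polynomial in X; the root in (0,1) is X = 0.790.

X = 0.790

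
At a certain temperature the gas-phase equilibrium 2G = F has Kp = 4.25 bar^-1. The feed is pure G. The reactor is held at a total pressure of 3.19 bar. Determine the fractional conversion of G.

X = 0.865

Let X = conversion of G (basis 1 mol G); extent of reaction ξ = 0.5X.
Moles: n_G = 1 − X; n_F = 0.5X.
n_T = Σnᵢ = 1 − 0.5X.
y_i = n_i/n_T, p_i = y_i·P. Kp = p_F / (p_G^2).
This yields a degree-2 equation in X; solving on (0,1), X = 0.865.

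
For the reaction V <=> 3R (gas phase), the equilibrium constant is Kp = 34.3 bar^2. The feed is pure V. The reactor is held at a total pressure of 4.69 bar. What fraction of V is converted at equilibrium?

X = 0.487

Let X = conversion of V (basis 1 mol V); extent of reaction ξ = X.
Moles: n_V = 1 − X; n_R = 3X.
n_T = Σnᵢ = 1 + 2X.
y_i = n_i/n_T, p_i = y_i·P. Kp = p_R^3 / (p_V).
This yields a degree-3 equation in X; solving on (0,1), X = 0.487.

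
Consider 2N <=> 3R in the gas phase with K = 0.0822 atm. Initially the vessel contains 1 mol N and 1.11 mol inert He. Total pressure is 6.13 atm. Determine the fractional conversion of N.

Basis: 1 mol N initially; let X = conversion of N. Extent ξ = 0.5X.
Mole table: n_N = 1 − X; n_R = 1.5X; n_I = 1.11 (inert).
n_T = Σnᵢ = 2.11 + 0.5X.
With p_i = (n_i/n_T)P, K = p_R^3 / (p_N^2).
Setting this equal to 0.0822 atm and taking the physical root (0 < X < 1) gives X = 0.180.

X = 0.180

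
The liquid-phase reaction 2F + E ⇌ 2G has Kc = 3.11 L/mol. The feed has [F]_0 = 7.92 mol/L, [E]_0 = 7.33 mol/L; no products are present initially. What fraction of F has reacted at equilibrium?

X = 0.784

Let X = conversion of F; extent ξ = 7.92X/2 mol/L.
Concentrations: [F] = 7.92 − 7.92X; [E] = 7.33 − 3.96X; [G] = 7.92X.
Kc = [G]^2 / ([F]^2 [E]).
This equals 3.11 at X = 0.784 (the root in 0 < X < 1).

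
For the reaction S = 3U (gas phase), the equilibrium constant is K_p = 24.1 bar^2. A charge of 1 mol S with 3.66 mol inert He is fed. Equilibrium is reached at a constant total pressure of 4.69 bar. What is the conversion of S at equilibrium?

X = 0.737

Basis: 1 mol S initially; let X = conversion of S. Extent ξ = X.
Moles: n_S = 1 − X; n_U = 3X; n_I = 3.66 (inert).
Total moles n_T = 4.66 + 2X.
Mole fractions y_i = n_i/n_T; K_p = p_U^3 / (p_S) with p_i = y_i·P.
Substituting and setting equal to 24.1 bar^2 gives a polynomial in X; the root in (0,1) is X = 0.737.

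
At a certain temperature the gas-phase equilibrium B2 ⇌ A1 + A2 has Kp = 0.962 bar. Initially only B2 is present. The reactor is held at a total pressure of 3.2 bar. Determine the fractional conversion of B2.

Basis: 1 mol B2 initially; let X = conversion of B2. Extent ξ = X.
Moles: n_B2 = 1 − X; n_A1 = X; n_A2 = X.
Total moles n_T = 1 + X.
y_i = n_i/n_T, p_i = y_i·P. Kp = p_A1 p_A2 / (p_B2).
Setting this equal to 0.962 bar and taking the physical root (0 < X < 1) gives X = 0.481.

X = 0.481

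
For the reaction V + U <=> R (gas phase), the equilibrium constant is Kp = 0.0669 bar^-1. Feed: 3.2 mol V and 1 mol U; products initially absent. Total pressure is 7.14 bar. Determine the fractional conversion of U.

X = 0.263

Basis: 1 mol U initially; let X = conversion of U. Extent ξ = X.
Moles: n_V = 3.2 − X; n_U = 1 − X; n_R = X.
Summing: n_T = 4.2 − X.
y_i = n_i/n_T, p_i = y_i·P. Kp = p_R / (p_V p_U).
Substituting and setting equal to 0.0669 bar^-1 gives a polynomial in X; the root in (0,1) is X = 0.263.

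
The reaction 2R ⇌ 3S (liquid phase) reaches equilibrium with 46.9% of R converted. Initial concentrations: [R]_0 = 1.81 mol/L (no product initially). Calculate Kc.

Let X = conversion of R.
Concentrations: [R] = 1.81 − 1.81X; [S] = 2.71X.
At X = 0.469: [R] = 0.961, [S] = 1.27.
Kc = [S]^3 / ([R]^2) = 2.24 mol/L.

Kc = 2.24 mol/L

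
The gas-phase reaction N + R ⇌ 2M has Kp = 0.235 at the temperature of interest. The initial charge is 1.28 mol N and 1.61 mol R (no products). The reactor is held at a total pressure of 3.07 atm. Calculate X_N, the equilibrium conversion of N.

Take 1.28 mol N as basis and let X be its fractional conversion, so ξ = 1.28X.
Species balance: n_N = 1.28 − 1.28X; n_R = 1.61 − 1.28X; n_M = 2.56X.
Total moles n_T = 2.89 (Δν = 0, constant).
Mole fractions y_i = n_i/n_T; Kp = p_M^2 / (p_N p_R) with p_i = y_i·P.
Setting this equal to 0.235 and taking the physical root (0 < X < 1) gives X = 0.218.

X = 0.218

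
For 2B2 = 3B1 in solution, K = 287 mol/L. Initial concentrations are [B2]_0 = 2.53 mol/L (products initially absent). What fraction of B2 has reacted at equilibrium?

Let X = conversion of B2; extent ξ = 2.53X/2 mol/L.
Concentrations: [B2] = 2.53 − 2.53X; [B1] = 3.79X.
K = [B1]^3 / ([B2]^2).
This equals 287 at X = 0.862 (the root in 0 < X < 1).

X = 0.862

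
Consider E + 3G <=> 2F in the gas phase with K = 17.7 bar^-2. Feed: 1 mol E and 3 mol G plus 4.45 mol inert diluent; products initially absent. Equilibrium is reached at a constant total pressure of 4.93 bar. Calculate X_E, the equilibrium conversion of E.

Basis: 1 mol E initially; let X = conversion of E. Extent ξ = X.
Mole table: n_E = 1 − X; n_G = 3 − 3X; n_F = 2X; n_I = 4.45 (inert).
n_T = Σnᵢ = 8.45 − 2X.
Mole fractions y_i = n_i/n_T; K = p_F^2 / (p_E p_G^3) with p_i = y_i·P.
Substituting and setting equal to 17.7 bar^-2 gives a polynomial in X; the root in (0,1) is X = 0.698.

X = 0.698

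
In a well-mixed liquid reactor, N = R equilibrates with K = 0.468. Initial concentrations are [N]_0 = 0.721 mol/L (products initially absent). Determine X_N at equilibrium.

X = 0.319

Let X = conversion of N; extent ξ = 0.721·X mol/L.
Concentrations: [N] = 0.721 − 0.721X; [R] = 0.721X.
K = [R] / ([N]).
Solving K = 0.468 for X ∈ (0,1): X = 0.319.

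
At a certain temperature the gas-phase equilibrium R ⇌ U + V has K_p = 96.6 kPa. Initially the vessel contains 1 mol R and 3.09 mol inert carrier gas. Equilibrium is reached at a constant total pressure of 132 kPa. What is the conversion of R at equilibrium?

Take 1 mol R as basis and let X be its fractional conversion, so ξ = X.
Species balance: n_R = 1 − X; n_U = X; n_V = X; n_I = 3.09 (inert).
Total moles n_T = 4.09 + X.
Mole fractions y_i = n_i/n_T; K_p = p_U p_V / (p_R) with p_i = y_i·P.
This yields a degree-2 equation in X; solving on (0,1), X = 0.815.

X = 0.815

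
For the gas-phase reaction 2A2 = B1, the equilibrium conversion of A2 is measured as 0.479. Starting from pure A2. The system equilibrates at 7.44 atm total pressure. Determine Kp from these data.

Let X = conversion of A2 (basis 1 mol A2); extent of reaction ξ = 0.5X.
Species balance: n_A2 = 1 − X; n_B1 = 0.5X.
Summing: n_T = 1 − 0.5X.
At X = 0.479: n_A2 = 0.521, n_B1 = 0.239, n_T = 0.76.
p_i = (n_i/n_T)·P. Kp = p_B1 / (p_A2^2) = 0.0902 atm^-1.

Kp = 0.0902 atm^-1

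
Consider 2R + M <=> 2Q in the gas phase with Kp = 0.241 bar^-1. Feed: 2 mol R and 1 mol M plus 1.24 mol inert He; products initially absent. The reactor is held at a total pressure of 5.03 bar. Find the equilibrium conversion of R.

Take 2 mol R as basis and let X be its fractional conversion, so ξ = X.
Mole table: n_R = 2 − 2X; n_M = 1 − X; n_Q = 2X; n_I = 1.24 (inert).
n_T = Σnᵢ = 4.24 − X.
With p_i = (n_i/n_T)P, Kp = p_Q^2 / (p_R^2 p_M).
Substituting and setting equal to 0.241 bar^-1 gives a polynomial in X; the root in (0,1) is X = 0.315.

X = 0.315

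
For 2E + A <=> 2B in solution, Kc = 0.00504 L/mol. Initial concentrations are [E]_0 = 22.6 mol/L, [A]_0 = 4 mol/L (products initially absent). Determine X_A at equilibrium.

X = 0.300

Let X = conversion of A; extent ξ = 4·X mol/L.
Concentrations: [E] = 22.6 − 8X; [A] = 4 − 4X; [B] = 8X.
Kc = [B]^2 / ([E]^2 [A]).
Solving Kc = 0.00504 for X ∈ (0,1): X = 0.300.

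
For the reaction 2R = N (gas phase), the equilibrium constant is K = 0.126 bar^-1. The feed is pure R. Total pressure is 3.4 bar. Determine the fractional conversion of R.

Take 1 mol R as basis and let X be its fractional conversion, so ξ = 0.5X.
Species balance: n_R = 1 − X; n_N = 0.5X.
Total moles n_T = 1 − 0.5X.
Mole fractions y_i = n_i/n_T; K = p_N / (p_R^2) with p_i = y_i·P.
Equating to 0.126 bar^-1 and solving on 0 < X < 1: X = 0.393.

X = 0.393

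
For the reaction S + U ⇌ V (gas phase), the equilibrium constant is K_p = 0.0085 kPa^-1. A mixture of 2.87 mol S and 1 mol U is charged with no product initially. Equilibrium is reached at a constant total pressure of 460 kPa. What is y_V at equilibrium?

y_V = 0.231

Basis: 1 mol U initially; let X = conversion of U. Extent ξ = X.
At extent ξ: n_S = 2.87 − X; n_U = 1 − X; n_V = X.
Total moles n_T = 3.87 − X.
Mole fractions y_i = n_i/n_T; K_p = p_V / (p_S p_U) with p_i = y_i·P.
Setting this equal to 0.0085 kPa^-1 and taking the physical root (0 < X < 1) gives X = 0.727.
Then n_V = 0.727, n_T = 3.14, so y_V = 0.231.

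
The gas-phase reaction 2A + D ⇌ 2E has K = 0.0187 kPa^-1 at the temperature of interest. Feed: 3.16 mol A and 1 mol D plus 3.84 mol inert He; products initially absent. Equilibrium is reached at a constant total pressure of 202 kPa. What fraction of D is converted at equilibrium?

Let X = conversion of D (basis 1 mol D); extent of reaction ξ = X.
Moles: n_A = 3.16 − 2X; n_D = 1 − X; n_E = 2X; n_I = 3.84 (inert).
n_T = Σnᵢ = 8 − X.
y_i = n_i/n_T, p_i = y_i·P. K = p_E^2 / (p_A^2 p_D).
Substituting and setting equal to 0.0187 kPa^-1 gives a polynomial in X; the root in (0,1) is X = 0.521.

X = 0.521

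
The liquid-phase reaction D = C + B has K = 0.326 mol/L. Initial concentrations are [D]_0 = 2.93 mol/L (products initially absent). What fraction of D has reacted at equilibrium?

X = 0.283

Let X = conversion of D; extent ξ = 2.93·X mol/L.
Concentrations: [D] = 2.93 − 2.93X; [C] = 2.93X; [B] = 2.93X.
K = [C] [B] / ([D]).
Setting equal to 0.326 and solving for X on (0,1) gives X = 0.283.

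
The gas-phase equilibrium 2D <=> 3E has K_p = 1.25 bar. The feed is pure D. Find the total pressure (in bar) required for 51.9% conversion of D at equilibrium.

P = 0.772 bar

Basis: 1 mol D initially; let X = conversion of D. Extent ξ = 0.5X.
Moles: n_D = 1 − X; n_E = 1.5X.
Summing: n_T = 1 + 0.5X.
K_p = p_E^3 / (p_D^2) with p_i = (n_i/n_T)·P.
At X = 0.519: the mole-fraction product g(X) = Π y_i^ν_i = 1.619. Since K_p = g(X)·P^{1}, P = (K_p/g)^(1/1) = (1.25/1.619)^(1/1) = 0.772 bar.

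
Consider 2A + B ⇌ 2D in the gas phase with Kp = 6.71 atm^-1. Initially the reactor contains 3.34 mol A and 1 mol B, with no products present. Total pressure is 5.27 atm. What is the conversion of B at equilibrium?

X = 0.879

Let X = conversion of B (basis 1 mol B); extent of reaction ξ = X.
Mole table: n_A = 3.34 − 2X; n_B = 1 − X; n_D = 2X.
Total moles n_T = 4.34 − X.
With p_i = (n_i/n_T)P, Kp = p_D^2 / (p_A^2 p_B).
Setting this equal to 6.71 atm^-1 and taking the physical root (0 < X < 1) gives X = 0.879.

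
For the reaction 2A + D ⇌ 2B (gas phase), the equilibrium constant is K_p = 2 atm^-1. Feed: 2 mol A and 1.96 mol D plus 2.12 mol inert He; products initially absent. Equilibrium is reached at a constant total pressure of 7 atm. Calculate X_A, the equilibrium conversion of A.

Let X = conversion of A (basis 2 mol A); extent of reaction ξ = X.
At extent ξ: n_A = 2 − 2X; n_D = 1.96 − X; n_B = 2X; n_I = 2.12 (inert).
Summing: n_T = 6.08 − X.
With p_i = (n_i/n_T)P, K_p = p_B^2 / (p_A^2 p_D).
Setting this equal to 2 atm^-1 and taking the physical root (0 < X < 1) gives X = 0.648.

X = 0.648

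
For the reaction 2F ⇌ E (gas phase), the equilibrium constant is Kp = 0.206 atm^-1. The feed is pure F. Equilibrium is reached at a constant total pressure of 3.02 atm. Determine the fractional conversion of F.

X = 0.465

Let X = conversion of F (basis 1 mol F); extent of reaction ξ = 0.5X.
Mole table: n_F = 1 − X; n_E = 0.5X.
Summing: n_T = 1 − 0.5X.
With p_i = (n_i/n_T)P, Kp = p_E / (p_F^2).
Setting this equal to 0.206 atm^-1 and taking the physical root (0 < X < 1) gives X = 0.465.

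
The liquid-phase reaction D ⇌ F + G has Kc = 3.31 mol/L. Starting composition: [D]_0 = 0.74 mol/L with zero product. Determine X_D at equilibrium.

X = 0.842

Let X = conversion of D; extent ξ = 0.74·X mol/L.
Concentrations: [D] = 0.74 − 0.74X; [F] = 0.74X; [G] = 0.74X.
Kc = [F] [G] / ([D]).
This equals 3.31 at X = 0.842 (the root in 0 < X < 1).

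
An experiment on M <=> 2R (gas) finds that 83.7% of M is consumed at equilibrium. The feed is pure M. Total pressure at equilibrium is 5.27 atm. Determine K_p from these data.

Take 1 mol M as basis and let X be its fractional conversion, so ξ = X.
Mole table: n_M = 1 − X; n_R = 2X.
n_T = Σnᵢ = 1 + X.
At X = 0.837: n_M = 0.163, n_R = 1.67, n_T = 1.84.
p_i = (n_i/n_T)·P. K_p = p_R^2 / (p_M) = 49.3 atm.

K_p = 49.3 atm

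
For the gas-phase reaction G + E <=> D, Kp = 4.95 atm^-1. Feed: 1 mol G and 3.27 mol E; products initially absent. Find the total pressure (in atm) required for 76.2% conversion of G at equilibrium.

Basis: 1 mol G initially; let X = conversion of G. Extent ξ = X.
Species balance: n_G = 1 − X; n_E = 3.27 − X; n_D = X.
Total moles n_T = 4.27 − X.
Kp = p_D / (p_G p_E) with p_i = (n_i/n_T)·P.
At X = 0.762: the mole-fraction product g(X) = Π y_i^ν_i = 4.478. Since Kp = g(X)·P^{-1}, P = (g/Kp)^(1/1) = (4.478/4.95)^(1/1) = 0.905 atm.

P = 0.905 atm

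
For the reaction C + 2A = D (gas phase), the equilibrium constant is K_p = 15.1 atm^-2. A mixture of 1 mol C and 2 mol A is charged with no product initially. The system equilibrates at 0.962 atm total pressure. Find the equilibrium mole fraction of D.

Basis: 1 mol C initially; let X = conversion of C. Extent ξ = X.
At extent ξ: n_C = 1 − X; n_A = 2 − 2X; n_D = X.
Summing: n_T = 3 − 2X.
Mole fractions y_i = n_i/n_T; K_p = p_D / (p_C p_A^2) with p_i = y_i·P.
This yields a degree-3 equation in X; solving on (0,1), X = 0.680.
Then n_D = 0.68, n_T = 1.64, so y_D = 0.415.

y_D = 0.415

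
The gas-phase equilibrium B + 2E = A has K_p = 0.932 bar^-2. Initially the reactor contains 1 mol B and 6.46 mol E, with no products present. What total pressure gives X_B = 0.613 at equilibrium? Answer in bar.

P = 1.55 bar

Take 1 mol B as basis and let X be its fractional conversion, so ξ = X.
At extent ξ: n_B = 1 − X; n_E = 6.46 − 2X; n_A = X.
Total moles n_T = 7.46 − 2X.
K_p = p_A / (p_B p_E^2) with p_i = (n_i/n_T)·P.
At X = 0.613: the mole-fraction product g(X) = Π y_i^ν_i = 2.247. Since K_p = g(X)·P^{-2}, P = (g/K_p)^(1/2) = (2.247/0.932)^(1/2) = 1.55 bar.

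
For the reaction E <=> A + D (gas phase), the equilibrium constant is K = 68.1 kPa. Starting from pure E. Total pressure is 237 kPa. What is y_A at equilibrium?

Let X = conversion of E (basis 1 mol E); extent of reaction ξ = X.
Moles: n_E = 1 − X; n_A = X; n_D = X.
Total moles n_T = 1 + X.
With p_i = (n_i/n_T)P, K = p_A p_D / (p_E).
Equating to 68.1 kPa and solving on 0 < X < 1: X = 0.472.
Then n_A = 0.472, n_T = 1.47, so y_A = 0.321.

y_A = 0.321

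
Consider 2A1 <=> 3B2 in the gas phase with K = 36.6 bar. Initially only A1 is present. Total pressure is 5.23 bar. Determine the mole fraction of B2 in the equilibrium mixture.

y_B2 = 0.753

Basis: 1 mol A1 initially; let X = conversion of A1. Extent ξ = 0.5X.
Species balance: n_A1 = 1 − X; n_B2 = 1.5X.
Total moles n_T = 1 + 0.5X.
Mole fractions y_i = n_i/n_T; K = p_B2^3 / (p_A1^2) with p_i = y_i·P.
This yields a degree-3 equation in X; solving on (0,1), X = 0.670.
Then n_B2 = 1.01, n_T = 1.34, so y_B2 = 0.753.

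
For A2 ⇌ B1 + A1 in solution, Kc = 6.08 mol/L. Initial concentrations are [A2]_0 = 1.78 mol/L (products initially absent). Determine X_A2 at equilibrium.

X = 0.809

Let X = conversion of A2; extent ξ = 1.78·X mol/L.
Concentrations: [A2] = 1.78 − 1.78X; [B1] = 1.78X; [A1] = 1.78X.
Kc = [B1] [A1] / ([A2]).
Equating to 6.08 mol/L: the physical root is X = 0.809.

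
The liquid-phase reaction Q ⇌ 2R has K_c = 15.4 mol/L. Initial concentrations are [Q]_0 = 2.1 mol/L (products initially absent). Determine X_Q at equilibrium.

X = 0.718

Let X = conversion of Q; extent ξ = 2.1·X mol/L.
Concentrations: [Q] = 2.1 − 2.1X; [R] = 4.2X.
K_c = [R]^2 / ([Q]).
Setting equal to 15.4 and solving for X on (0,1) gives X = 0.718.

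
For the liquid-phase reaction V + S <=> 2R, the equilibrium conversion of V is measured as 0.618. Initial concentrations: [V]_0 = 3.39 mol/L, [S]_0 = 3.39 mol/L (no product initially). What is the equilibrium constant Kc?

Kc = 10.5

Let X = conversion of V.
Concentrations: [V] = 3.39 − 3.39X; [S] = 3.39 − 3.39X; [R] = 6.78X.
At X = 0.618: [V] = 1.29, [S] = 1.29, [R] = 4.19.
Kc = [R]^2 / ([V] [S]) = 10.5.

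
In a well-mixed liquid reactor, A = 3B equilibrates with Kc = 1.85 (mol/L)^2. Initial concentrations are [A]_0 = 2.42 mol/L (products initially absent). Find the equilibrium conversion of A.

X = 0.210

Let X = conversion of A; extent ξ = 2.42·X mol/L.
Concentrations: [A] = 2.42 − 2.42X; [B] = 7.26X.
Kc = [B]^3 / ([A]).
Solving Kc = 1.85 for X ∈ (0,1): X = 0.210.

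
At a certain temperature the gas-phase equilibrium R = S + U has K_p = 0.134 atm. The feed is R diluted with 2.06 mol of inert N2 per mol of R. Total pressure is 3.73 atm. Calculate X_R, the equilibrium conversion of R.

X = 0.292

Take 1 mol R as basis and let X be its fractional conversion, so ξ = X.
At extent ξ: n_R = 1 − X; n_S = X; n_U = X; n_I = 2.06 (inert).
n_T = Σnᵢ = 3.06 + X.
y_i = n_i/n_T, p_i = y_i·P. K_p = p_S p_U / (p_R).
Substituting and setting equal to 0.134 atm gives a polynomial in X; the root in (0,1) is X = 0.292.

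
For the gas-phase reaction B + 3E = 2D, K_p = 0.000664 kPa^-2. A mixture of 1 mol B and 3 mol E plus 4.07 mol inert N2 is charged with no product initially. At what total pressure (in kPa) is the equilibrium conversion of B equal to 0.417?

P = 133 kPa

Basis: 1 mol B initially; let X = conversion of B. Extent ξ = X.
Species balance: n_B = 1 − X; n_E = 3 − 3X; n_D = 2X; n_I = 4.07 (inert).
Total moles n_T = 8.07 − 2X.
K_p = p_D^2 / (p_B p_E^3) with p_i = (n_i/n_T)·P.
At X = 0.417: the mole-fraction product g(X) = Π y_i^ν_i = 11.68. Since K_p = g(X)·P^{-2}, P = (g/K_p)^(1/2) = (11.68/0.000664)^(1/2) = 133 kPa.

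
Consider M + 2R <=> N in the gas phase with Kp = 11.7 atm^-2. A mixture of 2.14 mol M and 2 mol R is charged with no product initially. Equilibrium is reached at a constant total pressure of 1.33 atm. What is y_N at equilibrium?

Basis: 2 mol R initially; let X = conversion of R. Extent ξ = X.
At extent ξ: n_M = 2.14 − X; n_R = 2 − 2X; n_N = X.
n_T = Σnᵢ = 4.14 − 2X.
With p_i = (n_i/n_T)P, Kp = p_N / (p_M p_R^2).
Equating to 11.7 atm^-2 and solving on 0 < X < 1: X = 0.785.
Then n_N = 0.785, n_T = 2.57, so y_N = 0.305.

y_N = 0.305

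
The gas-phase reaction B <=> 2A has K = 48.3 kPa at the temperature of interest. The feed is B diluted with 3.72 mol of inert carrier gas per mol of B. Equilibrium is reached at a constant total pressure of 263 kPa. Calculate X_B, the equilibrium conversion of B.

X = 0.381

Basis: 1 mol B initially; let X = conversion of B. Extent ξ = X.
Species balance: n_B = 1 − X; n_A = 2X; n_I = 3.72 (inert).
Total moles n_T = 4.72 + X.
With p_i = (n_i/n_T)P, K = p_A^2 / (p_B).
This yields a degree-2 equation in X; solving on (0,1), X = 0.381.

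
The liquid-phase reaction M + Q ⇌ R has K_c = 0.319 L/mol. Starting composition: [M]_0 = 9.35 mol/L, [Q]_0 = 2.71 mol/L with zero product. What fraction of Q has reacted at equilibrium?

Let X = conversion of Q; extent ξ = 2.71·X mol/L.
Concentrations: [M] = 9.35 − 2.71X; [Q] = 2.71 − 2.71X; [R] = 2.71X.
K_c = [R] / ([M] [Q]).
Equating to 0.319 L/mol: the physical root is X = 0.704.

X = 0.704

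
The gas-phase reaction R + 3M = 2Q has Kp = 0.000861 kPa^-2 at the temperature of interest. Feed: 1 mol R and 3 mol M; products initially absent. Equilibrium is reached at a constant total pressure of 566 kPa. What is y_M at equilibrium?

Basis: 1 mol R initially; let X = conversion of R. Extent ξ = X.
At extent ξ: n_R = 1 − X; n_M = 3 − 3X; n_Q = 2X.
Summing: n_T = 4 − 2X.
Mole fractions y_i = n_i/n_T; Kp = p_Q^2 / (p_R p_M^3) with p_i = y_i·P.
This yields a degree-4 equation in X; solving on (0,1), X = 0.790.
Then n_M = 0.631, n_T = 2.42, so y_M = 0.261.

y_M = 0.261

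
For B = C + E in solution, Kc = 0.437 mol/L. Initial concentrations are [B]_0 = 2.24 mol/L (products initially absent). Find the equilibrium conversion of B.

X = 0.355

Let X = conversion of B; extent ξ = 2.24·X mol/L.
Concentrations: [B] = 2.24 − 2.24X; [C] = 2.24X; [E] = 2.24X.
Kc = [C] [E] / ([B]).
This equals 0.437 at X = 0.355 (the root in 0 < X < 1).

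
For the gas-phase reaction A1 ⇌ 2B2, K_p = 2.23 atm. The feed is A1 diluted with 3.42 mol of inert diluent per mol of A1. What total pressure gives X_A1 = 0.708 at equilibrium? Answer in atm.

P = 1.67 atm

Let X = conversion of A1 (basis 1 mol A1); extent of reaction ξ = X.
At extent ξ: n_A1 = 1 − X; n_B2 = 2X; n_I = 3.42 (inert).
n_T = Σnᵢ = 4.42 + X.
K_p = p_B2^2 / (p_A1) with p_i = (n_i/n_T)·P.
At X = 0.708: the mole-fraction product g(X) = Π y_i^ν_i = 1.339. Since K_p = g(X)·P^{1}, P = (K_p/g)^(1/1) = (2.23/1.339)^(1/1) = 1.67 atm.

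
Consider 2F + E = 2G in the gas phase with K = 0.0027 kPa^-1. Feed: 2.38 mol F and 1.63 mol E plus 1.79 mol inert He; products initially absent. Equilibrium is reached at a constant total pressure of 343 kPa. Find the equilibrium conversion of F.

X = 0.316

Take 2.38 mol F as basis and let X be its fractional conversion, so ξ = 1.19X.
Mole table: n_F = 2.38 − 2.38X; n_E = 1.63 − 1.19X; n_G = 2.38X; n_I = 1.79 (inert).
Total moles n_T = 5.8 − 1.19X.
With p_i = (n_i/n_T)P, K = p_G^2 / (p_F^2 p_E).
Equating to 0.0027 kPa^-1 and solving on 0 < X < 1: X = 0.316.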